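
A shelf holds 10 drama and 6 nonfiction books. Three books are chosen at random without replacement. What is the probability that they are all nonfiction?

P = 6/16 × 5/15 × 4/14 = 120/3360 = 1/28.

1/28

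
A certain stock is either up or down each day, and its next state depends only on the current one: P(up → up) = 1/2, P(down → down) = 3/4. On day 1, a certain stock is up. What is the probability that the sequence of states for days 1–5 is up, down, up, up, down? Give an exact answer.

Day 1 is given. For each transition, use the conditional probability from the current state:
P(down | up) = 1/2; P(up | down) = 1/4; P(up | up) = 1/2; P(down | up) = 1/2.
P = 1/2 × 1/4 × 1/2 × 1/2 = 1/32.

1/32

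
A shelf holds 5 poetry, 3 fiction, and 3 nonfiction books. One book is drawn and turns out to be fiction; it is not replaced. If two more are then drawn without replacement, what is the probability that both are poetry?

2/9

After the first draw, 5 of the remaining 10 books are poetry.
P = 5/10 × 4/9 = 20/90 = 2/9.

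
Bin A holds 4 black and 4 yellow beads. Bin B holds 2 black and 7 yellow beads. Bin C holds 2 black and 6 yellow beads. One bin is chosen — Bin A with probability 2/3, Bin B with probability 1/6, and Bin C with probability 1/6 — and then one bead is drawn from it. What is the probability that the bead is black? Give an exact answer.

89/216

From Bin A: P(black) = 4/8.
From Bin B: P(black) = 2/9.
From Bin C: P(black) = 2/8.
Total probability = (2/3)(4/8) + (1/6)(2/9) + (1/6)(2/8) = 89/216.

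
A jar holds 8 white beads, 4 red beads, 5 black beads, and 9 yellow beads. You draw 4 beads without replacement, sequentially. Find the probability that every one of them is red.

1/14950

P(all red) = 4/26 × 3/25 × 2/24 × 1/23 = 24/358800 = 1/14950.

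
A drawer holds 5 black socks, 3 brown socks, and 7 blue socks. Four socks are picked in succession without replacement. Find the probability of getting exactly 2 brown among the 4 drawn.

One ordering (brown drawn first) has probability 3/15 × 2/14 × 12/13 × 11/12 = 792/32760 = 11/455.
There are C(4,2) = 6 such orderings, each equally likely, so P = 6 × 11/455 = 66/455.

66/455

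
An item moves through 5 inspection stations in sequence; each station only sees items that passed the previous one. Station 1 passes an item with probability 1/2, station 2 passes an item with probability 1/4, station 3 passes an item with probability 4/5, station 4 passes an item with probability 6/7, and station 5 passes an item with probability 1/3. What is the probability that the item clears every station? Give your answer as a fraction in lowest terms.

Each stage is reached only if all earlier stages succeed, so
P = 1/2 × 1/4 × 4/5 × 6/7 × 1/3 = 24/840 = 1/35.

1/35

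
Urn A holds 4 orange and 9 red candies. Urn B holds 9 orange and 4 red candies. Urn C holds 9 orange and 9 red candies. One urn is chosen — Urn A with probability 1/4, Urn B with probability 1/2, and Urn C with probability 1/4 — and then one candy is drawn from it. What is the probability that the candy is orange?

57/104

From Urn A: P(orange) = 4/13.
From Urn B: P(orange) = 9/13.
From Urn C: P(orange) = 9/18.
Total probability = (1/4)(4/13) + (1/2)(9/13) + (1/4)(9/18) = 57/104.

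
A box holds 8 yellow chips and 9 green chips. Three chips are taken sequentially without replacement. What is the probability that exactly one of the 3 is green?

63/170

One ordering (green drawn first) has probability 9/17 × 8/16 × 7/15 = 504/4080 = 21/170.
There are C(3,1) = 3 such orderings, each equally likely, so P = 3 × 21/170 = 63/170.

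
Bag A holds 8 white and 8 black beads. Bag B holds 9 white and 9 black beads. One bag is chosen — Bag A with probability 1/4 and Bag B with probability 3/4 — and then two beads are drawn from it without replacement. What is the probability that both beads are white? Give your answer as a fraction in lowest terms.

479/2040

From Bag A: P(both white) = (8/16)(7/15) = 7/30.
From Bag B: P(both white) = (9/18)(8/17) = 4/17.
Total probability = (1/4)(7/30) + (3/4)(4/17) = 479/2040.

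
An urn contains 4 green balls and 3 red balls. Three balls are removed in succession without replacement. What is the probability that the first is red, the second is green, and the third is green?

6/35

Each draw changes the counts, so multiply the conditional probabilities along the sequence:
P = 3/7 × 4/6 × 3/5 = 36/210 = 6/35.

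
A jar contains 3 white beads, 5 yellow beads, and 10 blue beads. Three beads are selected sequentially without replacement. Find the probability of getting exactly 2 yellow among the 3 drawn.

One ordering (yellow drawn first) has probability 5/18 × 4/17 × 13/16 = 260/4896 = 65/1224.
There are C(3,2) = 3 such orderings, each equally likely, so P = 3 × 65/1224 = 65/408.

65/408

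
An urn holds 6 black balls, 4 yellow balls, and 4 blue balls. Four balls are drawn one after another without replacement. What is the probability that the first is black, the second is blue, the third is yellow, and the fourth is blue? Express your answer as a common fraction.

Each draw changes the counts, so multiply the conditional probabilities along the sequence:
P = 6/14 × 4/13 × 4/12 × 3/11 = 288/24024 = 12/1001.

12/1001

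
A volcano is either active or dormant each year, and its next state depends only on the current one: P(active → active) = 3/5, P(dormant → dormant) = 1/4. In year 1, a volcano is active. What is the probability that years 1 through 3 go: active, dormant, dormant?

Year 1 is given. For each transition, use the conditional probability from the current state:
P(dormant | active) = 2/5; P(dormant | dormant) = 1/4.
P = 2/5 × 1/4 = 2/20 = 1/10.

1/10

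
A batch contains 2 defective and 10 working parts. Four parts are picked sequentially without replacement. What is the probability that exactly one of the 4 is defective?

16/33

One ordering (defective drawn first) has probability 2/12 × 10/11 × 9/10 × 8/9 = 1440/11880 = 4/33.
There are C(4,1) = 4 such orderings, each equally likely, so P = 4 × 4/33 = 16/33.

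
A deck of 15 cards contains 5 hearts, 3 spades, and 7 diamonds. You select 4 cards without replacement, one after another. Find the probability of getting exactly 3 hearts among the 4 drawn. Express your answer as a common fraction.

One ordering (hearts drawn first) has probability 5/15 × 4/14 × 3/13 × 10/12 = 600/32760 = 5/273.
There are C(4,3) = 4 such orderings, each equally likely, so P = 4 × 5/273 = 20/273.

20/273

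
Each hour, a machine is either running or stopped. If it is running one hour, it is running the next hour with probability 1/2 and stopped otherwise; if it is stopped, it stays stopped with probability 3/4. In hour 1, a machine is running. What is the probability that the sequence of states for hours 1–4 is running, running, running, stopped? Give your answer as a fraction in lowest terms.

1/8

Hour 1 is given. For each transition, use the conditional probability from the current state:
P(running | running) = 1/2; P(running | running) = 1/2; P(stopped | running) = 1/2.
P = 1/2 × 1/2 × 1/2 = 1/8.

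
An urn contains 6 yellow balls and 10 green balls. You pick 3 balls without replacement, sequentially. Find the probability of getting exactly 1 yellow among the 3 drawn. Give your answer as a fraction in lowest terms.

27/56

One ordering (yellow drawn first) has probability 6/16 × 10/15 × 9/14 = 540/3360 = 9/56.
There are C(3,1) = 3 such orderings, each equally likely, so P = 3 × 9/56 = 27/56.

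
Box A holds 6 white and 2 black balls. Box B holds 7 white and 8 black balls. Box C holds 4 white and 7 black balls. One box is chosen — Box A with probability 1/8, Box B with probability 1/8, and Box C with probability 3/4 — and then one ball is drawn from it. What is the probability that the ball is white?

From Box A: P(white) = 6/8.
From Box B: P(white) = 7/15.
From Box C: P(white) = 4/11.
Total probability = (1/8)(6/8) + (1/8)(7/15) + (3/4)(4/11) = 2243/5280.

2243/5280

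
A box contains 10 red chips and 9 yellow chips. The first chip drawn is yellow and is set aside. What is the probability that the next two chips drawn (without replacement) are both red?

After the first draw, 10 of the remaining 18 chips are red.
P = 10/18 × 9/17 = 90/306 = 5/17.

5/17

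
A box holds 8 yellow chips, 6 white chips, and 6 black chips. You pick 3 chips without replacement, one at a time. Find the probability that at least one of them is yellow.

46/57

P(no yellow) = 12/20 × 11/19 × 10/18 = 1320/6840 = 11/57.
P(at least one) = 1 − 11/57 = 46/57.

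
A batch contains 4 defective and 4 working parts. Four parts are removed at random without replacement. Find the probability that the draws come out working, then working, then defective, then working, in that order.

2/35

Chain rule:
P = 4/8 × 3/7 × 4/6 × 2/5 = 96/1680 = 2/35.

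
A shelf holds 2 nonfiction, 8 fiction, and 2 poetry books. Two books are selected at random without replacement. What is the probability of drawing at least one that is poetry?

7/22

P(no poetry) = 10/12 × 9/11 = 90/132 = 15/22.
P(at least one) = 1 − 15/22 = 7/22.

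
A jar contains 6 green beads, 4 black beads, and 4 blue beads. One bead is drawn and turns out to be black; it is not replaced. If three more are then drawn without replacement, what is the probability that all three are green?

With the first bead removed, 6 green remain out of 13.
P = 6/13 × 5/12 × 4/11 = 120/1716 = 10/143.

10/143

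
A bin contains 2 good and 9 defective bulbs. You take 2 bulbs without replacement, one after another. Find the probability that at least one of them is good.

19/55

P(no good) = 9/11 × 8/10 = 72/110 = 36/55.
P(at least one) = 1 − 36/55 = 19/55.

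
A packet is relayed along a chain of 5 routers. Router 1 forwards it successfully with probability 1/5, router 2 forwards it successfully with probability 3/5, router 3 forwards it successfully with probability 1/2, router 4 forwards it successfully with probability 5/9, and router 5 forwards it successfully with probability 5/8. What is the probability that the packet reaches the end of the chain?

The events are sequential, so multiply the conditional probabilities:
P = 1/5 × 3/5 × 1/2 × 5/9 × 5/8 = 75/3600 = 1/48.

1/48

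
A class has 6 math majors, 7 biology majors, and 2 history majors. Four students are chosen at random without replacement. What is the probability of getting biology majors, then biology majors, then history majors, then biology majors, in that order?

Each draw changes the counts, so multiply the conditional probabilities along the sequence:
P = 7/15 × 6/14 × 2/13 × 5/12 = 420/32760 = 1/78.

1/78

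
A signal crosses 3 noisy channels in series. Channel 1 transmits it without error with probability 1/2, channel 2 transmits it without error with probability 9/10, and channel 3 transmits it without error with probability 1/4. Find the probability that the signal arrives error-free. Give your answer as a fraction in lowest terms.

9/80

Each stage is reached only if all earlier stages succeed, so
P = 1/2 × 9/10 × 1/4 = 9/80.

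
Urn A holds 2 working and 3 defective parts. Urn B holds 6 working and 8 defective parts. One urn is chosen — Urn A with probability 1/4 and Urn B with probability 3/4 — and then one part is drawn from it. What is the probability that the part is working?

59/140

From Urn A: P(working) = 2/5.
From Urn B: P(working) = 6/14.
Total probability = (1/4)(2/5) + (3/4)(6/14) = 59/140.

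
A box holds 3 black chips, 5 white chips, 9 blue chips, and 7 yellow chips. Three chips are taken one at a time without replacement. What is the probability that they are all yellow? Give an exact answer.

P(all yellow) = 7/24 × 6/23 × 5/22 = 210/12144 = 35/2024.

35/2024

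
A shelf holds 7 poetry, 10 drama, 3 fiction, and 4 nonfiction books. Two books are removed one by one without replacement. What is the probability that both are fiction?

1/92

P(every draw is fiction) = 3/24 × 2/23 = 6/552 = 1/92.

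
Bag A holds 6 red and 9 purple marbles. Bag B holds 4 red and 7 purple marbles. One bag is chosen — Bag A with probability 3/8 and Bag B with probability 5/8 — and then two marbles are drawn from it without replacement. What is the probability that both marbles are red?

75/616

From Bag A: P(both red) = (6/15)(5/14) = 1/7.
From Bag B: P(both red) = (4/11)(3/10) = 6/55.
Total probability = (3/8)(1/7) + (5/8)(6/55) = 75/616.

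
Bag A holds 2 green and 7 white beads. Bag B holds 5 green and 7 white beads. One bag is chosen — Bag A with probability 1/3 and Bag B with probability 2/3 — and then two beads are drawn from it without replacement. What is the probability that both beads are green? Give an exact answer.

131/1188

From Bag A: P(both green) = (2/9)(1/8) = 1/36.
From Bag B: P(both green) = (5/12)(4/11) = 5/33.
Total probability = (1/3)(1/36) + (2/3)(5/33) = 131/1188.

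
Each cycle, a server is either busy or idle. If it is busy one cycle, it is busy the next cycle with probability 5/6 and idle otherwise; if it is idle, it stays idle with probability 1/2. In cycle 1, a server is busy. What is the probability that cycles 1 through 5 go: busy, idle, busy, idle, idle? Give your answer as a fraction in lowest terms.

Cycle 1 is given. For each transition, use the conditional probability from the current state:
P(idle | busy) = 1/6; P(busy | idle) = 1/2; P(idle | busy) = 1/6; P(idle | idle) = 1/2.
P = 1/6 × 1/2 × 1/6 × 1/2 = 1/144.

1/144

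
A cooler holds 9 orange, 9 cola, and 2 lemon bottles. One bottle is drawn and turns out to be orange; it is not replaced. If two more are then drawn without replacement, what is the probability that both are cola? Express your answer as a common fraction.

4/19

After the first draw, 9 of the remaining 19 bottles are cola.
P = 9/19 × 8/18 = 72/342 = 4/19.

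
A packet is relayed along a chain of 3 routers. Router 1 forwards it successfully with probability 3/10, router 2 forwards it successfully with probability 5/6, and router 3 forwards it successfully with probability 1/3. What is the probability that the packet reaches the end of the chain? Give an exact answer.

1/12

The events are sequential, so multiply the conditional probabilities:
P = 3/10 × 5/6 × 1/3 = 15/180 = 1/12.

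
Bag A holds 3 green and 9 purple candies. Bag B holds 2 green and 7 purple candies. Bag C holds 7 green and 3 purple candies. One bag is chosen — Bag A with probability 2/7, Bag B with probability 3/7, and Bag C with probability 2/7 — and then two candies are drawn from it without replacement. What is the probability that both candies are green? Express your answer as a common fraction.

From Bag A: P(both green) = (3/12)(2/11) = 1/22.
From Bag B: P(both green) = (2/9)(1/8) = 1/36.
From Bag C: P(both green) = (7/10)(6/9) = 7/15.
Total probability = (2/7)(1/22) + (3/7)(1/36) + (2/7)(7/15) = 731/4620.

731/4620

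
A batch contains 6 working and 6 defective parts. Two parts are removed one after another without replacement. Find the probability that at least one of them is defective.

17/22

P(no defective) = 6/12 × 5/11 = 30/132 = 5/22.
P(at least one) = 1 − 5/22 = 17/22.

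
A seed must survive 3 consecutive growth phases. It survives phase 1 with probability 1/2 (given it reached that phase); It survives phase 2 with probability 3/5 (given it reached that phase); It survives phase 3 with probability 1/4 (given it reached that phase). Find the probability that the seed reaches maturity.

Each stage is reached only if all earlier stages succeed, so
P = 1/2 × 3/5 × 1/4 = 3/40.

3/40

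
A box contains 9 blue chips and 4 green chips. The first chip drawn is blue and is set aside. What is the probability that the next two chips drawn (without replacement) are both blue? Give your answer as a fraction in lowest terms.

14/33

After the first draw, 8 of the remaining 12 chips are blue.
P = 8/12 × 7/11 = 56/132 = 14/33.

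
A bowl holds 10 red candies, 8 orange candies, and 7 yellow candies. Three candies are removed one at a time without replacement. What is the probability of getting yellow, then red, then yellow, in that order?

7/230

Multiply the probability of each draw given the previous ones:
P = 7/25 × 10/24 × 6/23 = 420/13800 = 7/230.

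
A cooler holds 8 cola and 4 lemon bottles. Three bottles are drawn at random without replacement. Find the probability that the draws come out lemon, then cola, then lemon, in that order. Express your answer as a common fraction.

Chain rule:
P = 4/12 × 8/11 × 3/10 = 96/1320 = 4/55.

4/55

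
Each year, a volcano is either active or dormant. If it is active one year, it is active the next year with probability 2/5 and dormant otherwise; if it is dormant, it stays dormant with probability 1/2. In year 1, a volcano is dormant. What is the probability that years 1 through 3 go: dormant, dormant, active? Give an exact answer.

Year 1 is given. For each transition, use the conditional probability from the current state:
P(dormant | dormant) = 1/2; P(active | dormant) = 1/2.
P = 1/2 × 1/2 = 1/4.

1/4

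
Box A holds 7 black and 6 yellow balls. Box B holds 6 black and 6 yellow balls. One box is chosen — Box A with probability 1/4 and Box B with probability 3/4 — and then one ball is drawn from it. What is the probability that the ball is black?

53/104

From Box A: P(black) = 7/13.
From Box B: P(black) = 6/12.
Total probability = (1/4)(7/13) + (3/4)(6/12) = 53/104.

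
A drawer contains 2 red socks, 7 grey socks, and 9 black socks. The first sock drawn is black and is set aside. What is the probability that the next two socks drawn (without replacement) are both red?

After the first draw, 2 of the remaining 17 socks are red.
P = 2/17 × 1/16 = 2/272 = 1/136.

1/136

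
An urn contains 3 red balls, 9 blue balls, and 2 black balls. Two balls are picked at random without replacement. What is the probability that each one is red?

P(all red) = 3/14 × 2/13 = 6/182 = 3/91.

3/91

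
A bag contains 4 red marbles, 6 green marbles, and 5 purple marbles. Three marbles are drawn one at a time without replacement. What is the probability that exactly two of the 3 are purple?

20/91

One ordering (purple drawn first) has probability 5/15 × 4/14 × 10/13 = 200/2730 = 20/273.
There are C(3,2) = 3 such orderings, each equally likely, so P = 3 × 20/273 = 20/91.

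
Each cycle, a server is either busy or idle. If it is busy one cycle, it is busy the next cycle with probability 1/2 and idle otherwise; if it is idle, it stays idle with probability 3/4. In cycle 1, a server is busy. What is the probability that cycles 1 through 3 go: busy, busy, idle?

Cycle 1 is given. For each transition, use the conditional probability from the current state:
P(busy | busy) = 1/2; P(idle | busy) = 1/2.
P = 1/2 × 1/2 = 1/4.

1/4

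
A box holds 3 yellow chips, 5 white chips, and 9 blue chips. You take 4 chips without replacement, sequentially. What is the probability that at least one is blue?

33/34

P(no blue) = 8/17 × 7/16 × 6/15 × 5/14 = 1680/57120 = 1/34.
P(at least one) = 1 − 1/34 = 33/34.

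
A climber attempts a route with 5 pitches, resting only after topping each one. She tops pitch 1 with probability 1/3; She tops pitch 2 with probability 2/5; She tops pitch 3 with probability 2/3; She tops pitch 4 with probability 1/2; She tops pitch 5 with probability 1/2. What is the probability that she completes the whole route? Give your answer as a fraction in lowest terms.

Multiplying along the chain,
P = 1/3 × 2/5 × 2/3 × 1/2 × 1/2 = 4/180 = 1/45.

1/45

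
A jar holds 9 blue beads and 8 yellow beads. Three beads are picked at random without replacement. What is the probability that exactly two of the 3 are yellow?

One ordering (yellow drawn first) has probability 8/17 × 7/16 × 9/15 = 504/4080 = 21/170.
There are C(3,2) = 3 such orderings, each equally likely, so P = 3 × 21/170 = 63/170.

63/170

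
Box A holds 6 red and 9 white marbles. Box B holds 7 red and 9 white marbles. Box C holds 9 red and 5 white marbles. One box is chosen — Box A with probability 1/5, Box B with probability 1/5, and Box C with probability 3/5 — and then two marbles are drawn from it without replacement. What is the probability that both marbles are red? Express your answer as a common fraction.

5477/18200

From Box A: P(both red) = (6/15)(5/14) = 1/7.
From Box B: P(both red) = (7/16)(6/15) = 7/40.
From Box C: P(both red) = (9/14)(8/13) = 36/91.
Total probability = (1/5)(1/7) + (1/5)(7/40) + (3/5)(36/91) = 5477/18200.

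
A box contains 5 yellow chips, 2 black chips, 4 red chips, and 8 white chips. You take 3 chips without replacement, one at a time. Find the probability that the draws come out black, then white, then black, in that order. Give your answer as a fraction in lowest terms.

Each draw changes the counts, so multiply the conditional probabilities along the sequence:
P = 2/19 × 8/18 × 1/17 = 16/5814 = 8/2907.

8/2907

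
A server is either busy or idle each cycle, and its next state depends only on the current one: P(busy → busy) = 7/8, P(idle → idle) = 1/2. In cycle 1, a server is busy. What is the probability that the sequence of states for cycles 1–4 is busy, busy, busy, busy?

Cycle 1 is given. For each transition, use the conditional probability from the current state:
P(busy | busy) = 7/8; P(busy | busy) = 7/8; P(busy | busy) = 7/8.
P = 7/8 × 7/8 × 7/8 = 343/512.

343/512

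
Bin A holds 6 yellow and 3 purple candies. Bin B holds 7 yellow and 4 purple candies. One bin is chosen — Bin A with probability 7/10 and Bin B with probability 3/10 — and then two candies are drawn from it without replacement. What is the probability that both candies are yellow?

2681/6600

From Bin A: P(both yellow) = (6/9)(5/8) = 5/12.
From Bin B: P(both yellow) = (7/11)(6/10) = 21/55.
Total probability = (7/10)(5/12) + (3/10)(21/55) = 2681/6600.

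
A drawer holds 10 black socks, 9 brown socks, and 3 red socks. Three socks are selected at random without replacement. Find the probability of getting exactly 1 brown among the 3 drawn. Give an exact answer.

One ordering (brown drawn first) has probability 9/22 × 13/21 × 12/20 = 1404/9240 = 117/770.
There are C(3,1) = 3 such orderings, each equally likely, so P = 3 × 117/770 = 351/770.

351/770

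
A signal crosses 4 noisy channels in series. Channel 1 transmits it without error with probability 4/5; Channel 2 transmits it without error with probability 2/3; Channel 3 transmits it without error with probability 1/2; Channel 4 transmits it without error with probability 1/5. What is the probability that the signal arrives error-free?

The events are sequential, so multiply the conditional probabilities:
P = 4/5 × 2/3 × 1/2 × 1/5 = 8/150 = 4/75.

4/75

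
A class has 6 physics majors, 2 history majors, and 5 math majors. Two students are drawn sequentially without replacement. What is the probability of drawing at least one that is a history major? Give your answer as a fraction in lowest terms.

23/78

P(no history majors) = 11/13 × 10/12 = 110/156 = 55/78.
P(at least one) = 1 − 55/78 = 23/78.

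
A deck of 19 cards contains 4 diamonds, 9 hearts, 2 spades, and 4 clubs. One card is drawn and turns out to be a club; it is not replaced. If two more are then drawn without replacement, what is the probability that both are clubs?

With the first card removed, 3 clubs remain out of 18.
P = 3/18 × 2/17 = 6/306 = 1/51.

1/51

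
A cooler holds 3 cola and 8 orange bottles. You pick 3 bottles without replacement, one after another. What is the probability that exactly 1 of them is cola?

28/55

One ordering (cola drawn first) has probability 3/11 × 8/10 × 7/9 = 168/990 = 28/165.
There are C(3,1) = 3 such orderings, each equally likely, so P = 3 × 28/165 = 28/55.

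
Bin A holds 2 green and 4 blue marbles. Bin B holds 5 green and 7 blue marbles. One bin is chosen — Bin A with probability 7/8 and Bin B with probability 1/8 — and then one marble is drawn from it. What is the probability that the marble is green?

From Bin A: P(green) = 2/6.
From Bin B: P(green) = 5/12.
Total probability = (7/8)(2/6) + (1/8)(5/12) = 11/32.

11/32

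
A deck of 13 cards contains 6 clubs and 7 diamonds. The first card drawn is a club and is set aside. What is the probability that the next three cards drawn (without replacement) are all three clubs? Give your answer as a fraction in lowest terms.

After the first draw, 5 of the remaining 12 cards are clubs.
P = 5/12 × 4/11 × 3/10 = 60/1320 = 1/22.

1/22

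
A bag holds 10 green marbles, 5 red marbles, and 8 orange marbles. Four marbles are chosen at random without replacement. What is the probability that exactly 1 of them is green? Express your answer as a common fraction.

One ordering (green drawn first) has probability 10/23 × 13/22 × 12/21 × 11/20 = 17160/212520 = 13/161.
There are C(4,1) = 4 such orderings, each equally likely, so P = 4 × 13/161 = 52/161.

52/161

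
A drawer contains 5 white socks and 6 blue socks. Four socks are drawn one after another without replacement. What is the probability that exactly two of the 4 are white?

5/11

One ordering (white drawn first) has probability 5/11 × 4/10 × 6/9 × 5/8 = 600/7920 = 5/66.
There are C(4,2) = 6 such orderings, each equally likely, so P = 6 × 5/66 = 5/11.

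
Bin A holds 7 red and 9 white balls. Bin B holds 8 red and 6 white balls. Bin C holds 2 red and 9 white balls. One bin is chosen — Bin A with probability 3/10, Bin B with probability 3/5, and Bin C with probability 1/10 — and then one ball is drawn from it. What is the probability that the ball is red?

1213/2464

From Bin A: P(red) = 7/16.
From Bin B: P(red) = 8/14.
From Bin C: P(red) = 2/11.
Total probability = (3/10)(7/16) + (3/5)(8/14) + (1/10)(2/11) = 1213/2464.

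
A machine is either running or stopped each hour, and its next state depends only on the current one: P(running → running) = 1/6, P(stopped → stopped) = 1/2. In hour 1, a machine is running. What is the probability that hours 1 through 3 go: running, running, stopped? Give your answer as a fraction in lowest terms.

Hour 1 is given. For each transition, use the conditional probability from the current state:
P(running | running) = 1/6; P(stopped | running) = 5/6.
P = 1/6 × 5/6 = 5/36.

5/36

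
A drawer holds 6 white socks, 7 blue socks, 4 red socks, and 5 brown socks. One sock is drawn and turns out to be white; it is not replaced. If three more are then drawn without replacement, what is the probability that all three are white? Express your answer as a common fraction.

With the first sock removed, 5 white remain out of 21.
P = 5/21 × 4/20 × 3/19 = 60/7980 = 1/133.

1/133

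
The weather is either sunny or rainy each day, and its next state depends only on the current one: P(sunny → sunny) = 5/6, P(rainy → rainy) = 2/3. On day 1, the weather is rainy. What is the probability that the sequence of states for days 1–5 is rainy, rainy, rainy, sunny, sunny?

Day 1 is given. For each transition, use the conditional probability from the current state:
P(rainy | rainy) = 2/3; P(rainy | rainy) = 2/3; P(sunny | rainy) = 1/3; P(sunny | sunny) = 5/6.
P = 2/3 × 2/3 × 1/3 × 5/6 = 20/162 = 10/81.

10/81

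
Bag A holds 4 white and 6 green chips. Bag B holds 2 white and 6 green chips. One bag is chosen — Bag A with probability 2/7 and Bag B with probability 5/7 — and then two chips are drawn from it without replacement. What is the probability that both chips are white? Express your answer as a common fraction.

187/2940

From Bag A: P(both white) = (4/10)(3/9) = 2/15.
From Bag B: P(both white) = (2/8)(1/7) = 1/28.
Total probability = (2/7)(2/15) + (5/7)(1/28) = 187/2940.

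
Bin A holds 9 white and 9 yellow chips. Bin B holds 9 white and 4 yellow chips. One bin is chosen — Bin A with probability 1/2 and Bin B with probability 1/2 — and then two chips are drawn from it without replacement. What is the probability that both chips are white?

From Bin A: P(both white) = (9/18)(8/17) = 4/17.
From Bin B: P(both white) = (9/13)(8/12) = 6/13.
Total probability = (1/2)(4/17) + (1/2)(6/13) = 77/221.

77/221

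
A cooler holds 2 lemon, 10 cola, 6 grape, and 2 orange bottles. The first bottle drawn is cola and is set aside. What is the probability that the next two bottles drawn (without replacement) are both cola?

4/19

After the first draw, 9 of the remaining 19 bottles are cola.
P = 9/19 × 8/18 = 72/342 = 4/19.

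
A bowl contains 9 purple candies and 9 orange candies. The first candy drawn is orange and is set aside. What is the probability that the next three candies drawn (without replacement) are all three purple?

With the first candy removed, 9 purple remain out of 17.
P = 9/17 × 8/16 × 7/15 = 504/4080 = 21/170.

21/170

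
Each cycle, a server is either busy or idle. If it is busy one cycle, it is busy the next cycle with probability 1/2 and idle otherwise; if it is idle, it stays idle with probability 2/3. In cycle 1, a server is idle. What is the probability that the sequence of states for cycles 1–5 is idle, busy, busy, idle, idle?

1/18

Cycle 1 is given. For each transition, use the conditional probability from the current state:
P(busy | idle) = 1/3; P(busy | busy) = 1/2; P(idle | busy) = 1/2; P(idle | idle) = 2/3.
P = 1/3 × 1/2 × 1/2 × 2/3 = 2/36 = 1/18.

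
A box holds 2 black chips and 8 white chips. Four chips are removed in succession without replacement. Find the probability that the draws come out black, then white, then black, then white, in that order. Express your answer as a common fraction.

1/45

Multiply the probability of each draw given the previous ones:
P = 2/10 × 8/9 × 1/8 × 7/7 = 112/5040 = 1/45.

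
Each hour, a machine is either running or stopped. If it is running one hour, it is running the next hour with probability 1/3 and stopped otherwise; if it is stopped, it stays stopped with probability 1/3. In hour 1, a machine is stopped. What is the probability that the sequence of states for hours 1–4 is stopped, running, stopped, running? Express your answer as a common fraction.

Hour 1 is given. For each transition, use the conditional probability from the current state:
P(running | stopped) = 2/3; P(stopped | running) = 2/3; P(running | stopped) = 2/3.
P = 2/3 × 2/3 × 2/3 = 8/27.

8/27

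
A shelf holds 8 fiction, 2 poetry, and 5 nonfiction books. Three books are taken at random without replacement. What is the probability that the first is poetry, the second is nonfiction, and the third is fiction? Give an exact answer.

8/273

Each draw changes the counts, so multiply the conditional probabilities along the sequence:
P = 2/15 × 5/14 × 8/13 = 80/2730 = 8/273.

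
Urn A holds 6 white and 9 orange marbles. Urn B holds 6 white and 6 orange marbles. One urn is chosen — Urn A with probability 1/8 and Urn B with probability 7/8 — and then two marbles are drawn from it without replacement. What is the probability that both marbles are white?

From Urn A: P(both white) = (6/15)(5/14) = 1/7.
From Urn B: P(both white) = (6/12)(5/11) = 5/22.
Total probability = (1/8)(1/7) + (7/8)(5/22) = 267/1232.

267/1232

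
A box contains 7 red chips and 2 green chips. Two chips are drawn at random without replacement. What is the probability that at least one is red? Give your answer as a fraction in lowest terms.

P(no red) = 2/9 × 1/8 = 2/72 = 1/36.
P(at least one) = 1 − 1/36 = 35/36.

35/36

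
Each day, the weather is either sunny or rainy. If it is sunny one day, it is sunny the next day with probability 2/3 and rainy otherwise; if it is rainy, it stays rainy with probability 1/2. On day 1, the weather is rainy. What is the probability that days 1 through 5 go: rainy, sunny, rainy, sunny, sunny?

Day 1 is given. For each transition, use the conditional probability from the current state:
P(sunny | rainy) = 1/2; P(rainy | sunny) = 1/3; P(sunny | rainy) = 1/2; P(sunny | sunny) = 2/3.
P = 1/2 × 1/3 × 1/2 × 2/3 = 2/36 = 1/18.

1/18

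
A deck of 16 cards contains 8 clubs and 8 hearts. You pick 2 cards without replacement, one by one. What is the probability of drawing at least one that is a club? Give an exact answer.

23/30

P(no clubs) = 8/16 × 7/15 = 56/240 = 7/30.
P(at least one) = 1 − 7/30 = 23/30.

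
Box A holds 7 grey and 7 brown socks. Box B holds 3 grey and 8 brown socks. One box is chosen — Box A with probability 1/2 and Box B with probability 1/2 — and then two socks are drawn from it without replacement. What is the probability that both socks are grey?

102/715

From Box A: P(both grey) = (7/14)(6/13) = 3/13.
From Box B: P(both grey) = (3/11)(2/10) = 3/55.
Total probability = (1/2)(3/13) + (1/2)(3/55) = 102/715.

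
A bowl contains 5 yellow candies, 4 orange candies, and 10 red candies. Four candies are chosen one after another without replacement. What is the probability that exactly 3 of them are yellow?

35/969

One ordering (yellow drawn first) has probability 5/19 × 4/18 × 3/17 × 14/16 = 840/93024 = 35/3876.
There are C(4,3) = 4 such orderings, each equally likely, so P = 4 × 35/3876 = 35/969.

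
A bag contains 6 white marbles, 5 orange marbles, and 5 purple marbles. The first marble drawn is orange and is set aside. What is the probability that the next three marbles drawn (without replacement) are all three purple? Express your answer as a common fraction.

With the first marble removed, 5 purple remain out of 15.
P = 5/15 × 4/14 × 3/13 = 60/2730 = 2/91.

2/91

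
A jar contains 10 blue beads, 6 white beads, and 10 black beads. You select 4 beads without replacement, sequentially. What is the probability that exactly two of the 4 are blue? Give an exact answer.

108/299

One ordering (blue drawn first) has probability 10/26 × 9/25 × 16/24 × 15/23 = 21600/358800 = 18/299.
There are C(4,2) = 6 such orderings, each equally likely, so P = 6 × 18/299 = 108/299.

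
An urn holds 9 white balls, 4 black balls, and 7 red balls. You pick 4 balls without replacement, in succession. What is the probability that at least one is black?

P(no black) = 16/20 × 15/19 × 14/18 × 13/17 = 43680/116280 = 364/969.
P(at least one) = 1 − 364/969 = 605/969.

605/969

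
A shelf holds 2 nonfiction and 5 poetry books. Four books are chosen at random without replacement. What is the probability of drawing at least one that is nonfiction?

P(no nonfiction) = 5/7 × 4/6 × 3/5 × 2/4 = 120/840 = 1/7.
P(at least one) = 1 − 1/7 = 6/7.

6/7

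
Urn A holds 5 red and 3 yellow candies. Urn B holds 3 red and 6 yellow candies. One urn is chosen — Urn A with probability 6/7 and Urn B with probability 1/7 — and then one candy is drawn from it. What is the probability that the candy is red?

7/12

From Urn A: P(red) = 5/8.
From Urn B: P(red) = 3/9.
Total probability = (6/7)(5/8) + (1/7)(3/9) = 7/12.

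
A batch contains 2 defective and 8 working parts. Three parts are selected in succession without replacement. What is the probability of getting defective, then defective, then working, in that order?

1/45

Each draw changes the counts, so multiply the conditional probabilities along the sequence:
P = 2/10 × 1/9 × 8/8 = 16/720 = 1/45.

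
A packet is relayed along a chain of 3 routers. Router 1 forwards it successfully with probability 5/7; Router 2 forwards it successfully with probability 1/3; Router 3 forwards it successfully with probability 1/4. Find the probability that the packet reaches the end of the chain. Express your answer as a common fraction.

5/84

Multiplying along the chain,
P = 5/7 × 1/3 × 1/4 = 5/84.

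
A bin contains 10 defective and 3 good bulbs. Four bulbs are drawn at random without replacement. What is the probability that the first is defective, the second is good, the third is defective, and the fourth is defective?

18/143

Chain rule:
P = 10/13 × 3/12 × 9/11 × 8/10 = 2160/17160 = 18/143.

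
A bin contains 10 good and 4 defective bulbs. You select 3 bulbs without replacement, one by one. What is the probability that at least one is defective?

61/91

P(no defective) = 10/14 × 9/13 × 8/12 = 720/2184 = 30/91.
P(at least one) = 1 − 30/91 = 61/91.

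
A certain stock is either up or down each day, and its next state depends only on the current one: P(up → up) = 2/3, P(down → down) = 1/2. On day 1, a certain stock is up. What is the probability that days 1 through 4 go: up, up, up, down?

4/27

Day 1 is given. For each transition, use the conditional probability from the current state:
P(up | up) = 2/3; P(up | up) = 2/3; P(down | up) = 1/3.
P = 2/3 × 2/3 × 1/3 = 4/27.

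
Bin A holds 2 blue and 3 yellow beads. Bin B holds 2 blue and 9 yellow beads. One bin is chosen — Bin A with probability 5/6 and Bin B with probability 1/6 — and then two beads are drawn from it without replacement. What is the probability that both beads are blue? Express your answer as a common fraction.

From Bin A: P(both blue) = (2/5)(1/4) = 1/10.
From Bin B: P(both blue) = (2/11)(1/10) = 1/55.
Total probability = (5/6)(1/10) + (1/6)(1/55) = 19/220.

19/220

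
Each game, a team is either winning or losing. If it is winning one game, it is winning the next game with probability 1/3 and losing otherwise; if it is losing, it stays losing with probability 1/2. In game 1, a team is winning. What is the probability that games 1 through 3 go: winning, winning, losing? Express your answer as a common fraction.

Game 1 is given. For each transition, use the conditional probability from the current state:
P(winning | winning) = 1/3; P(losing | winning) = 2/3.
P = 1/3 × 2/3 = 2/9.

2/9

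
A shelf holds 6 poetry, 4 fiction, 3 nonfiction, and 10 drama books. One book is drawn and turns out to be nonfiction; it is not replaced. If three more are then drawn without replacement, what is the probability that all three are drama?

6/77

With the first book removed, 10 drama remain out of 22.
P = 10/22 × 9/21 × 8/20 = 720/9240 = 6/77.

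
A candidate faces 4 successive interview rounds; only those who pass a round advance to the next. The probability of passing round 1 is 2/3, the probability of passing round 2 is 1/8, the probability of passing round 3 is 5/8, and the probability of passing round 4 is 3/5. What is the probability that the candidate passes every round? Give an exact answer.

Multiplying along the chain,
P = 2/3 × 1/8 × 5/8 × 3/5 = 30/960 = 1/32.

1/32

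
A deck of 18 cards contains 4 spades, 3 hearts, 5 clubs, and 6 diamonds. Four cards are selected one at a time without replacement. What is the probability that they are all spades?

P(all spades) = 4/18 × 3/17 × 2/16 × 1/15 = 24/73440 = 1/3060.

1/3060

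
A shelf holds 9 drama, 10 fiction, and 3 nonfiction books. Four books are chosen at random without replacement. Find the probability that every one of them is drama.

18/1045

P(every draw is drama) = 9/22 × 8/21 × 7/20 × 6/19 = 3024/175560 = 18/1045.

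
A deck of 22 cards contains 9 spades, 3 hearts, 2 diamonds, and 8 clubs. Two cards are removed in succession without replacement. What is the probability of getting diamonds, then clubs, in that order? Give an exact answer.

Chain rule:
P = 2/22 × 8/21 = 16/462 = 8/231.

8/231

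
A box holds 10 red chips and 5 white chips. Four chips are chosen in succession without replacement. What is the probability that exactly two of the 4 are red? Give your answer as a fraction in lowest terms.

One ordering (red drawn first) has probability 10/15 × 9/14 × 5/13 × 4/12 = 1800/32760 = 5/91.
There are C(4,2) = 6 such orderings, each equally likely, so P = 6 × 5/91 = 30/91.

30/91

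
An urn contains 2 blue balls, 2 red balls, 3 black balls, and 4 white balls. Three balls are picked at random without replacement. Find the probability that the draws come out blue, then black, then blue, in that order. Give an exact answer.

Each draw changes the counts, so multiply the conditional probabilities along the sequence:
P = 2/11 × 3/10 × 1/9 = 6/990 = 1/165.

1/165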